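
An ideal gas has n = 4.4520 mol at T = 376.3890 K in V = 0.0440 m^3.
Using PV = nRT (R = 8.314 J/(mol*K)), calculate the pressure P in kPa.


P = nRT/V = 4.4520 * 8.314 * 376.3890 / 0.0440
= 13931.6353 / 0.0440 = 316628.0760 Pa = 316.6281 kPa

316.6281 kPa


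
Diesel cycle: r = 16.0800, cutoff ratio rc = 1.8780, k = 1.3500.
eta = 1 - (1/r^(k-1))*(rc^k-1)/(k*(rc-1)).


r^(k-1) = 2.6436
rc^k = 2.3415
eta = 0.5719 = 57.1892%

57.1892%


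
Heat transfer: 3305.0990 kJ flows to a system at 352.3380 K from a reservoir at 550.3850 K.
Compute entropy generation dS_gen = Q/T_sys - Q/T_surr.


dS_sys = 3305.0990/352.3380 = 9.3805 kJ/K
dS_surr = -3305.0990/550.3850 = -6.0051 kJ/K
dS_gen = 9.3805 - 6.0051 = 3.3754 kJ/K (irreversible)

dS_gen = 3.3754 kJ/K, irreversible


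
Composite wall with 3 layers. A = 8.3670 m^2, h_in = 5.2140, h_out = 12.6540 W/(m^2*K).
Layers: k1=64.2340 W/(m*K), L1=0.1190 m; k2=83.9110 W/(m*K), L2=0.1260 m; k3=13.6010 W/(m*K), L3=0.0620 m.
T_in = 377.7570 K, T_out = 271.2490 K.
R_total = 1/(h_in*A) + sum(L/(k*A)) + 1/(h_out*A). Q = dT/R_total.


R_conv_in = 1/(5.2140*8.3670) = 0.0229
R_1 = 0.1190/(64.2340*8.3670) = 0.0002
R_2 = 0.1260/(83.9110*8.3670) = 0.0002
R_3 = 0.0620/(13.6010*8.3670) = 0.0005
R_conv_out = 1/(12.6540*8.3670) = 0.0094
R_total = 0.0333 K/W
Q = 106.5080 / 0.0333 = 3197.1841 W

R_total = 0.0333 K/W, Q = 3197.1841 W


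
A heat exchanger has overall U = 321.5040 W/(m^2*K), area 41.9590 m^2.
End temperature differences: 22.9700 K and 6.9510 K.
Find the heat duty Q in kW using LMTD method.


LMTD = 13.4016 K
Q = 321.5040 * 41.9590 * 13.4016 = 180787.6362 W = 180.7876 kW

180.7876 kW


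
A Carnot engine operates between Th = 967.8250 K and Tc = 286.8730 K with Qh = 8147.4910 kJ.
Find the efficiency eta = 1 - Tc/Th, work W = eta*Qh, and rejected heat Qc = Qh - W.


eta = 1 - 286.8730/967.8250 = 0.7036
W = 0.7036 * 8147.4910 = 5732.4933 kJ
Qc = 8147.4910 - 5732.4933 = 2414.9977 kJ

eta = 70.3590%, W = 5732.4933 kJ, Qc = 2414.9977 kJ


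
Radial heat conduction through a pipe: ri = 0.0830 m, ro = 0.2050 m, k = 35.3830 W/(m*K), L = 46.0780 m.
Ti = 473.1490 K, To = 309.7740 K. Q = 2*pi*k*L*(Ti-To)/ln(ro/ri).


dT = 163.3750 K
ln(ro/ri) = 0.9042
Q = 2*pi*35.3830*46.0780*163.3750 / 0.9042 = 1850989.4803 W

1850989.4803 W


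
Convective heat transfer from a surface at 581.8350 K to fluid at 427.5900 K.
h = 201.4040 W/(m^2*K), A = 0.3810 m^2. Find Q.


dT = 154.2450 K
Q = 201.4040 * 0.3810 * 154.2450 = 11835.9784 W

11835.9784 W


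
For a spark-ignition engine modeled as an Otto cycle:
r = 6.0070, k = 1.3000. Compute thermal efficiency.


r^(k-1) = 1.7124
eta = 1 - 1/1.7124 = 0.4160 = 41.6014%

41.6014%


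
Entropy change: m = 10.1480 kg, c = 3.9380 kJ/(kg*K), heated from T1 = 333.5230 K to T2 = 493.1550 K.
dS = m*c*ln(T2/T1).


T2/T1 = 1.4786
ln(T2/T1) = 0.3911
dS = 10.1480 * 3.9380 * 0.3911 = 15.6299 kJ/K

15.6299 kJ/K


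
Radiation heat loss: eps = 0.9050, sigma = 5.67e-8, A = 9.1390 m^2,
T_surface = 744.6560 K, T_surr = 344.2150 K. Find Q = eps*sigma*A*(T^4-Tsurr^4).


T^4 = 3.0748e+11
Tsurr^4 = 1.4038e+10
Q = 0.9050 * 5.67e-8 * 9.1390 * 2.9345e+11 = 137612.5700 W

137612.5700 W


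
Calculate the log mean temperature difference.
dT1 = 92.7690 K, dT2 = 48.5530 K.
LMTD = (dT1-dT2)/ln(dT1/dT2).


dT1/dT2 = 1.9107
ln(dT1/dT2) = 0.6475
LMTD = 44.2160 / 0.6475 = 68.2918 K

68.2918 K


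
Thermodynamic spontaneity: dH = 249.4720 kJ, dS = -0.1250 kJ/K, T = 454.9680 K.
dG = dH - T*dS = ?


T*dS = 454.9680 * -0.1250 = -56.8710 kJ
dG = 249.4720 + 56.8710 = 306.3430 kJ (non-spontaneous)

dG = 306.3430 kJ, non-spontaneous


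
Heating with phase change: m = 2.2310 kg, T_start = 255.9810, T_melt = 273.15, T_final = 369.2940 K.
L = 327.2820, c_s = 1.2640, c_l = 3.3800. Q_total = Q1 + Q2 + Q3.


Q1 (sensible, solid) = 2.2310 * 1.2640 * 17.1690 = 48.4163 kJ
Q2 (latent) = 2.2310 * 327.2820 = 730.1661 kJ
Q3 (sensible, liquid) = 2.2310 * 3.3800 * 96.1440 = 725.0008 kJ
Q_total = 1503.5832 kJ

1503.5832 kJ


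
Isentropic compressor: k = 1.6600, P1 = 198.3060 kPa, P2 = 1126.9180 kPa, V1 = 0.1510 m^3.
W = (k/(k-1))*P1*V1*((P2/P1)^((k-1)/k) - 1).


(k-1)/k = 0.3976
(P2/P1)^exp = 1.9953
W = 2.5152 * 198.3060 * 0.1510 * (1.9953 - 1) = 74.9589 kJ

74.9589 kJ


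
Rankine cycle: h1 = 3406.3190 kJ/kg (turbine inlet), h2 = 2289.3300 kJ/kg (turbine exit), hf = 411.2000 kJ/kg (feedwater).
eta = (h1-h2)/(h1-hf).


W = 1116.9890 kJ/kg
Q_in = 2995.1190 kJ/kg
eta = 0.3729 = 37.2936%

eta = 37.2936%


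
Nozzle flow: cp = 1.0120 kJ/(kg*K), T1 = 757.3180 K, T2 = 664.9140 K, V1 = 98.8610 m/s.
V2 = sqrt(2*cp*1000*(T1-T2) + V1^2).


dT = 92.4040 K
2*cp*1000*dT = 187025.6960
V1^2 = 9773.4973
V2 = sqrt(196799.1933) = 443.6206 m/s

443.6206 m/s


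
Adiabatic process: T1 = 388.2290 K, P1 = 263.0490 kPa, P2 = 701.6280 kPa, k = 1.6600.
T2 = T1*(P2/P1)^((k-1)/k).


(k-1)/k = 0.3976
(P2/P1)^exp = 1.4771
T2 = 388.2290 * 1.4771 = 573.4419 K

573.4419 K


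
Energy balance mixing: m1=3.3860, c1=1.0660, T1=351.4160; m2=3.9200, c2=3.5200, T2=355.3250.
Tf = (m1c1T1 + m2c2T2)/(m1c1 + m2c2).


num = 6171.3441
den = 17.4079
Tf = 354.5145 K

354.5145 K


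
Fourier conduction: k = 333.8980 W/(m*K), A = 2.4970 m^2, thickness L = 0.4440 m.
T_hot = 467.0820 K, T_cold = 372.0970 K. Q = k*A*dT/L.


dT = 94.9850 K
Q = 333.8980 * 2.4970 * 94.9850 / 0.4440 = 178362.8557 W

178362.8557 W


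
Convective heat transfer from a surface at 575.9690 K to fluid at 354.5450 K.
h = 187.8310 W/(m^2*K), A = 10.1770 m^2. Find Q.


dT = 221.4240 K
Q = 187.8310 * 10.1770 * 221.4240 = 423264.3950 W

423264.3950 W


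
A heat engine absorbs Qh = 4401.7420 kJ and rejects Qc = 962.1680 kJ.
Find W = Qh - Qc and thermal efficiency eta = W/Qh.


W = 4401.7420 - 962.1680 = 3439.5740 kJ
eta = 3439.5740 / 4401.7420 = 0.7814 = 78.1412%

W = 3439.5740 kJ, eta = 78.1412%


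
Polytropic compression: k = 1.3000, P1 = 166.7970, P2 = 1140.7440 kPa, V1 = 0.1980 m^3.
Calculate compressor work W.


(k-1)/k = 0.2308
(P2/P1)^exp = 1.5584
W = 4.3333 * 166.7970 * 0.1980 * (1.5584 - 1) = 79.9205 kJ

79.9205 kJ


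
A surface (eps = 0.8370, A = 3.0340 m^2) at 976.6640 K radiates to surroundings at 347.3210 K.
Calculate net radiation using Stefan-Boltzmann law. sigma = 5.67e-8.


T^4 = 9.0987e+11
Tsurr^4 = 1.4552e+10
Q = 0.8370 * 5.67e-8 * 3.0340 * 8.9532e+11 = 128914.8005 W

128914.8005 W


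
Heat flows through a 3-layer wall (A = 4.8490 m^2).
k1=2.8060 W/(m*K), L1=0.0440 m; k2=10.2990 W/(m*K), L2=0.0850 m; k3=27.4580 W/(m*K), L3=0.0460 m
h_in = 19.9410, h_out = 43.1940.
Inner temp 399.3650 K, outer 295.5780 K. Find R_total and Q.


R_conv_in = 1/(19.9410*4.8490) = 0.0103
R_1 = 0.0440/(2.8060*4.8490) = 0.0032
R_2 = 0.0850/(10.2990*4.8490) = 0.0017
R_3 = 0.0460/(27.4580*4.8490) = 0.0003
R_conv_out = 1/(43.1940*4.8490) = 0.0048
R_total = 0.0204 K/W
Q = 103.7870 / 0.0204 = 5088.1691 W

R_total = 0.0204 K/W, Q = 5088.1691 W


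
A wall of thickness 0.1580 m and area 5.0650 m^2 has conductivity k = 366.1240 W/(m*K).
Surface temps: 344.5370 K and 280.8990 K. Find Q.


dT = 63.6380 K
Q = 366.1240 * 5.0650 * 63.6380 / 0.1580 = 746907.9525 W

746907.9525 W


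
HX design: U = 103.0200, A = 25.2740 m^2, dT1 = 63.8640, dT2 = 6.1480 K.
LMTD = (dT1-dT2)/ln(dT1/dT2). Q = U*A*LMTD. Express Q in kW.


LMTD = 24.6583 K
Q = 103.0200 * 25.2740 * 24.6583 = 64203.5690 W = 64.2036 kW

64.2036 kW


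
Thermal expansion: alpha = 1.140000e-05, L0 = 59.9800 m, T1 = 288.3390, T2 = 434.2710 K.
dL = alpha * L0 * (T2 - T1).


dT = 145.9320 K
dL = 1.140000e-05 * 59.9800 * 145.9320 = 0.099784 m
L_final = 60.079784 m

dL = 0.099784 m


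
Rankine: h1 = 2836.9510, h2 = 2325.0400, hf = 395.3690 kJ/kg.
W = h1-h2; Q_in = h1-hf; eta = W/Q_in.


W = 511.9110 kJ/kg
Q_in = 2441.5820 kJ/kg
eta = 0.2097 = 20.9664%

eta = 20.9664%


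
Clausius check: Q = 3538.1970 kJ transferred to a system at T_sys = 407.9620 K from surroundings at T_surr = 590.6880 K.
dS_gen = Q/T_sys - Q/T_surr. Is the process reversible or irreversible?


dS_sys = 3538.1970/407.9620 = 8.6729 kJ/K
dS_surr = -3538.1970/590.6880 = -5.9900 kJ/K
dS_gen = 8.6729 - 5.9900 = 2.6829 kJ/K (irreversible)

dS_gen = 2.6829 kJ/K, irreversible


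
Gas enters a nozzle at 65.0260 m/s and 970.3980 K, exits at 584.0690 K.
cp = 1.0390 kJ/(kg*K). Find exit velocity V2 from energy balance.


dT = 386.3290 K
2*cp*1000*dT = 802791.6620
V1^2 = 4228.3807
V2 = sqrt(807020.0427) = 898.3429 m/s

898.3429 m/s


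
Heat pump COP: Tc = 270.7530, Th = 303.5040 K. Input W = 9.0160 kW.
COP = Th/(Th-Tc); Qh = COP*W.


COP = 303.5040 / 32.7510 = 9.2670
Qh = 9.2670 * 9.0160 = 83.5514 kW

COP = 9.2670, Qh = 83.5514 kW


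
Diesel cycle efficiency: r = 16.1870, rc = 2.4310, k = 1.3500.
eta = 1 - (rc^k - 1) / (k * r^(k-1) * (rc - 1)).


r^(k-1) = 2.6498
rc^k = 3.3175
eta = 0.5473 = 54.7273%

54.7273%


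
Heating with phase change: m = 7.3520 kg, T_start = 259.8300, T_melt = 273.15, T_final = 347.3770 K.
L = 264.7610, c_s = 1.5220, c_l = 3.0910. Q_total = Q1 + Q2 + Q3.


Q1 (sensible, solid) = 7.3520 * 1.5220 * 13.3200 = 149.0474 kJ
Q2 (latent) = 7.3520 * 264.7610 = 1946.5229 kJ
Q3 (sensible, liquid) = 7.3520 * 3.0910 * 74.2270 = 1686.8110 kJ
Q_total = 3782.3812 kJ

3782.3812 kJ


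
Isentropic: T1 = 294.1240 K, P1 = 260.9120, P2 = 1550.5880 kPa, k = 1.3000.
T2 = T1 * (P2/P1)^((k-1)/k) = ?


(k-1)/k = 0.2308
(P2/P1)^exp = 1.5087
T2 = 294.1240 * 1.5087 = 443.7582 K

443.7582 K


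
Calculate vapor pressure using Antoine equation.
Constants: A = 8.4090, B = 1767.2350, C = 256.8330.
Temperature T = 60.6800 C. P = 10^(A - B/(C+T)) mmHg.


C+T = 317.5130
B/(C+T) = 5.5659
log10(P) = 8.4090 - 5.5659 = 2.8431
P = 10^2.8431 = 696.8405 mmHg

696.8405 mmHg


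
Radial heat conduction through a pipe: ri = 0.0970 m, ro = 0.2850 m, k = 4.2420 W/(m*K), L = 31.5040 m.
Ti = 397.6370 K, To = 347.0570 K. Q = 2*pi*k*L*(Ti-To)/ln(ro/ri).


dT = 50.5800 K
ln(ro/ri) = 1.0778
Q = 2*pi*4.2420*31.5040*50.5800 / 1.0778 = 39406.3001 W

39406.3001 W


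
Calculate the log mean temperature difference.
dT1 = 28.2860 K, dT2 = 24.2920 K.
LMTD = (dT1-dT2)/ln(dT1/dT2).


dT1/dT2 = 1.1644
ln(dT1/dT2) = 0.1522
LMTD = 3.9940 / 0.1522 = 26.2384 K

26.2384 K


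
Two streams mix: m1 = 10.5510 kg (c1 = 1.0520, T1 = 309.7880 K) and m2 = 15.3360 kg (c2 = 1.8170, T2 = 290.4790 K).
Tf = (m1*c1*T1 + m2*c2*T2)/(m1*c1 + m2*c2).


num = 11532.8851
den = 38.9652
Tf = 295.9794 K

295.9794 K


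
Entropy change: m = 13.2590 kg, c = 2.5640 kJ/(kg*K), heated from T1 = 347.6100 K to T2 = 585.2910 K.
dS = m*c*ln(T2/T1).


T2/T1 = 1.6838
ln(T2/T1) = 0.5210
dS = 13.2590 * 2.5640 * 0.5210 = 17.7129 kJ/K

17.7129 kJ/K


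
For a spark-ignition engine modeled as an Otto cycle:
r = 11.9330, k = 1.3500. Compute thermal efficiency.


r^(k-1) = 2.3816
eta = 1 - 1/2.3816 = 0.5801 = 58.0108%

58.0108%


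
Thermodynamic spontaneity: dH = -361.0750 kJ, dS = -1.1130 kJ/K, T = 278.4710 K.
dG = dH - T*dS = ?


T*dS = 278.4710 * -1.1130 = -309.9382 kJ
dG = -361.0750 + 309.9382 = -51.1368 kJ (spontaneous)

dG = -51.1368 kJ, spontaneous


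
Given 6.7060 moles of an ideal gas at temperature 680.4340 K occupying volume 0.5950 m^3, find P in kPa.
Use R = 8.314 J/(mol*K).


P = nRT/V = 6.7060 * 8.314 * 680.4340 / 0.5950
= 37936.7022 / 0.5950 = 63759.1634 Pa = 63.7592 kPa

63.7592 kPa


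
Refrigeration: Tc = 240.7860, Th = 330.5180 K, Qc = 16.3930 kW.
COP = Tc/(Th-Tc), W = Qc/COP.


COP = 240.7860 / 89.7320 = 2.6834
W = 16.3930 / 2.6834 = 6.1091 kW

COP = 2.6834, W = 6.1091 kW


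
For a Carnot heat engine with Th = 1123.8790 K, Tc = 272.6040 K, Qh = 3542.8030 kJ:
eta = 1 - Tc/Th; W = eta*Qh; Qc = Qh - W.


eta = 1 - 272.6040/1123.8790 = 0.7574
W = 0.7574 * 3542.8030 = 2683.4736 kJ
Qc = 3542.8030 - 2683.4736 = 859.3294 kJ

eta = 75.7444%, W = 2683.4736 kJ, Qc = 859.3294 kJ


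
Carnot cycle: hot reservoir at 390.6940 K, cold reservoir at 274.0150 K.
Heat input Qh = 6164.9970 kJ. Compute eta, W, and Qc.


eta = 1 - 274.0150/390.6940 = 0.2986
W = 0.2986 * 6164.9970 = 1841.1485 kJ
Qc = 6164.9970 - 1841.1485 = 4323.8485 kJ

eta = 29.8645%, W = 1841.1485 kJ, Qc = 4323.8485 kJ


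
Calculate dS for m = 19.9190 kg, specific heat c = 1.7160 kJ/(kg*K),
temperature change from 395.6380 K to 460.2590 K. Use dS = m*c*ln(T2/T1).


T2/T1 = 1.1633
ln(T2/T1) = 0.1513
dS = 19.9190 * 1.7160 * 0.1513 = 5.1712 kJ/K

5.1712 kJ/K


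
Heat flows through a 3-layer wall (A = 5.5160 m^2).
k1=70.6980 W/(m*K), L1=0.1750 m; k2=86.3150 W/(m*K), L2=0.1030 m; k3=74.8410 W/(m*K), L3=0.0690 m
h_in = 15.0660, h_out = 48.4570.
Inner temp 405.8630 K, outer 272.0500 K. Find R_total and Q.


R_conv_in = 1/(15.0660*5.5160) = 0.0120
R_1 = 0.1750/(70.6980*5.5160) = 0.0004
R_2 = 0.1030/(86.3150*5.5160) = 0.0002
R_3 = 0.0690/(74.8410*5.5160) = 0.0002
R_conv_out = 1/(48.4570*5.5160) = 0.0037
R_total = 0.0166 K/W
Q = 133.8130 / 0.0166 = 8057.8167 W

R_total = 0.0166 K/W, Q = 8057.8167 W


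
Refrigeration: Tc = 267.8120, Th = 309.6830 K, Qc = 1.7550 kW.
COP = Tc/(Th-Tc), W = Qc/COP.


COP = 267.8120 / 41.8710 = 6.3961
W = 1.7550 / 6.3961 = 0.2744 kW

COP = 6.3961, W = 0.2744 kW


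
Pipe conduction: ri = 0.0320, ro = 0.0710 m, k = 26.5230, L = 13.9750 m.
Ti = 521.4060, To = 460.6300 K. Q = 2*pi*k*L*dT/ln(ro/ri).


dT = 60.7760 K
ln(ro/ri) = 0.7969
Q = 2*pi*26.5230*13.9750*60.7760 / 0.7969 = 177606.4167 W

177606.4167 W


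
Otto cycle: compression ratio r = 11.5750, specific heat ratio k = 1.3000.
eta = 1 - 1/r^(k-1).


r^(k-1) = 2.0848
eta = 1 - 1/2.0848 = 0.5203 = 52.0329%

52.0329%


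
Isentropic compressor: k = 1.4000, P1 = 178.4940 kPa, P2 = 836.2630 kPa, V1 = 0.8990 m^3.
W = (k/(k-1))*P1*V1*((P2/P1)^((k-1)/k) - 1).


(k-1)/k = 0.2857
(P2/P1)^exp = 1.5547
W = 3.5000 * 178.4940 * 0.8990 * (1.5547 - 1) = 311.5117 kJ

311.5117 kJ


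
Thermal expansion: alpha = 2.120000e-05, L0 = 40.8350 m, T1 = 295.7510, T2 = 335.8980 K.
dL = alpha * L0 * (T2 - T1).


dT = 40.1470 K
dL = 2.120000e-05 * 40.8350 * 40.1470 = 0.034755 m
L_final = 40.869755 m

dL = 0.034755 m


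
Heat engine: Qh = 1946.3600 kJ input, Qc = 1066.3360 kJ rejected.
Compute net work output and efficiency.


W = 1946.3600 - 1066.3360 = 880.0240 kJ
eta = 880.0240 / 1946.3600 = 0.4521 = 45.2138%

W = 880.0240 kJ, eta = 45.2138%


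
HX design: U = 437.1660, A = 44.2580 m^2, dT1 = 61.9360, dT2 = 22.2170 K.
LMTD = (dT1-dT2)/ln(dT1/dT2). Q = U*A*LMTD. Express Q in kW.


LMTD = 38.7410 K
Q = 437.1660 * 44.2580 * 38.7410 = 749565.0058 W = 749.5650 kW

749.5650 kW


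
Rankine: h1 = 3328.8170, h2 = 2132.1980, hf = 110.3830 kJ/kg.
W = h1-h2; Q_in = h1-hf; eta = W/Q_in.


W = 1196.6190 kJ/kg
Q_in = 3218.4340 kJ/kg
eta = 0.3718 = 37.1802%

eta = 37.1802%


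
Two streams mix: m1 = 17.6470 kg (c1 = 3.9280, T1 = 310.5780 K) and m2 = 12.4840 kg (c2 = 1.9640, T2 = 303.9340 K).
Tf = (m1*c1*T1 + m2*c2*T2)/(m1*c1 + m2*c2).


num = 28980.4933
den = 93.8360
Tf = 308.8420 K

308.8420 K


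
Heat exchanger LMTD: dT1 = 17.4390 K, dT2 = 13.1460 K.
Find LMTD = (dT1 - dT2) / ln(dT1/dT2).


dT1/dT2 = 1.3266
ln(dT1/dT2) = 0.2826
LMTD = 4.2930 / 0.2826 = 15.1915 K

15.1915 K


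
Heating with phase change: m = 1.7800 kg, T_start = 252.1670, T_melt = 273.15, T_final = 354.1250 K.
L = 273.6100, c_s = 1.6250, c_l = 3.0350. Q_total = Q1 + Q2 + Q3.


Q1 (sensible, solid) = 1.7800 * 1.6250 * 20.9830 = 60.6933 kJ
Q2 (latent) = 1.7800 * 273.6100 = 487.0258 kJ
Q3 (sensible, liquid) = 1.7800 * 3.0350 * 80.9750 = 437.4512 kJ
Q_total = 985.1704 kJ

985.1704 kJ


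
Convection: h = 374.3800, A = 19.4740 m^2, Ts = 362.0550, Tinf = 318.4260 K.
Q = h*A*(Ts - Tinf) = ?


dT = 43.6290 K
Q = 374.3800 * 19.4740 * 43.6290 = 318084.9084 W

318084.9084 W


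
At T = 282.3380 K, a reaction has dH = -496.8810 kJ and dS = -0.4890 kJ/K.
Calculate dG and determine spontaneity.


T*dS = 282.3380 * -0.4890 = -138.0633 kJ
dG = -496.8810 + 138.0633 = -358.8177 kJ (spontaneous)

dG = -358.8177 kJ, spontaneous


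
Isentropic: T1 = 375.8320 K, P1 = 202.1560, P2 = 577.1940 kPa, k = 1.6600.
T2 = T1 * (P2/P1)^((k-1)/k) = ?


(k-1)/k = 0.3976
(P2/P1)^exp = 1.5176
T2 = 375.8320 * 1.5176 = 570.3611 K

570.3611 K


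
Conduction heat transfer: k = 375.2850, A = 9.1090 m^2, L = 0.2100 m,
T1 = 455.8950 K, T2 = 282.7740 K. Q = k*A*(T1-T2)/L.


dT = 173.1210 K
Q = 375.2850 * 9.1090 * 173.1210 / 0.2100 = 2818138.7107 W

2818138.7107 W


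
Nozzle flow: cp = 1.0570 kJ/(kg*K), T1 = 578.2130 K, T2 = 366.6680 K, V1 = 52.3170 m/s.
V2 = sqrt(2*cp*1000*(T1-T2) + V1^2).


dT = 211.5450 K
2*cp*1000*dT = 447206.1300
V1^2 = 2737.0685
V2 = sqrt(449943.1985) = 670.7781 m/s

670.7781 m/s


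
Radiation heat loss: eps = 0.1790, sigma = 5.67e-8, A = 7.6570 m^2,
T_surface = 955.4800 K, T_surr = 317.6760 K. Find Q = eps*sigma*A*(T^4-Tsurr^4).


T^4 = 8.3346e+11
Tsurr^4 = 1.0184e+10
Q = 0.1790 * 5.67e-8 * 7.6570 * 8.2328e+11 = 63979.6141 W

63979.6141 W


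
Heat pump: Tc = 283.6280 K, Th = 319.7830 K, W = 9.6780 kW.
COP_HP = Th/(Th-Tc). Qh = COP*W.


COP = 319.7830 / 36.1550 = 8.8448
Qh = 8.8448 * 9.6780 = 85.5998 kW

COP = 8.8448, Qh = 85.5998 kW


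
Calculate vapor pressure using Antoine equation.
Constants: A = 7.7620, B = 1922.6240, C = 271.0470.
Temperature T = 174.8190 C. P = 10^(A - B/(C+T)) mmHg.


C+T = 445.8660
B/(C+T) = 4.3121
log10(P) = 7.7620 - 4.3121 = 3.4499
P = 10^3.4499 = 2817.6581 mmHg

2817.6581 mmHg


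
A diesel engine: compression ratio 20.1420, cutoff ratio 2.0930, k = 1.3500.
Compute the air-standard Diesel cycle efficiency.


r^(k-1) = 2.8605
rc^k = 2.7104
eta = 0.5948 = 59.4757%

59.4757%


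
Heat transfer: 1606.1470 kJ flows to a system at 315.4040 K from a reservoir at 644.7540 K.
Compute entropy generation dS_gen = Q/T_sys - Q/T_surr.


dS_sys = 1606.1470/315.4040 = 5.0923 kJ/K
dS_surr = -1606.1470/644.7540 = -2.4911 kJ/K
dS_gen = 5.0923 - 2.4911 = 2.6012 kJ/K (irreversible)

dS_gen = 2.6012 kJ/K, irreversible


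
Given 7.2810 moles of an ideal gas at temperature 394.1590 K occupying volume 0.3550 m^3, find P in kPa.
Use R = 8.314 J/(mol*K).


P = nRT/V = 7.2810 * 8.314 * 394.1590 / 0.3550
= 23860.1131 / 0.3550 = 67211.5863 Pa = 67.2116 kPa

67.2116 kPa


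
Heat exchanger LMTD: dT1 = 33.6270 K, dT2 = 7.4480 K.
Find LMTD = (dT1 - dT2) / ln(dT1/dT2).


dT1/dT2 = 4.5149
ln(dT1/dT2) = 1.5074
LMTD = 26.1790 / 1.5074 = 17.3672 K

17.3672 K


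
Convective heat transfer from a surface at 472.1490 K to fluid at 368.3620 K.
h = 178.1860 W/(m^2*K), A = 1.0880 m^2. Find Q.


dT = 103.7870 K
Q = 178.1860 * 1.0880 * 103.7870 = 20120.8087 W

20120.8087 W


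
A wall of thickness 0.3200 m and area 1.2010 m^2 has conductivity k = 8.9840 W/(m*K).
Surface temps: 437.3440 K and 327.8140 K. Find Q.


dT = 109.5300 K
Q = 8.9840 * 1.2010 * 109.5300 / 0.3200 = 3693.1408 W

3693.1408 W


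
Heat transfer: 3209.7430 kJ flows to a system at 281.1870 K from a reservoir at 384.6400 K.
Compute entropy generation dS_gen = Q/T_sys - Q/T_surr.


dS_sys = 3209.7430/281.1870 = 11.4150 kJ/K
dS_surr = -3209.7430/384.6400 = -8.3448 kJ/K
dS_gen = 11.4150 - 8.3448 = 3.0702 kJ/K (irreversible)

dS_gen = 3.0702 kJ/K, irreversible


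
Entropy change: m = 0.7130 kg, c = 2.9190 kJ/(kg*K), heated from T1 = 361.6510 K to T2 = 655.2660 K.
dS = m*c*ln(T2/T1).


T2/T1 = 1.8119
ln(T2/T1) = 0.5944
dS = 0.7130 * 2.9190 * 0.5944 = 1.2370 kJ/K

1.2370 kJ/K


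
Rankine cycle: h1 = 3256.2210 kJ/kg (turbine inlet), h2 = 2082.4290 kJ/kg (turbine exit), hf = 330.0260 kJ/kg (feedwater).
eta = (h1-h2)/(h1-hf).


W = 1173.7920 kJ/kg
Q_in = 2926.1950 kJ/kg
eta = 0.4011 = 40.1133%

eta = 40.1133%


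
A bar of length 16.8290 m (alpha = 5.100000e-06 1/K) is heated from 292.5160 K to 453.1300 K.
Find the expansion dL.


dT = 160.6140 K
dL = 5.100000e-06 * 16.8290 * 160.6140 = 0.013785 m
L_final = 16.842785 m

dL = 0.013785 m


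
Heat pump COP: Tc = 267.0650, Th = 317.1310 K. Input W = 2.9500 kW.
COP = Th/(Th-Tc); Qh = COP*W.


COP = 317.1310 / 50.0660 = 6.3343
Qh = 6.3343 * 2.9500 = 18.6861 kW

COP = 6.3343, Qh = 18.6861 kW


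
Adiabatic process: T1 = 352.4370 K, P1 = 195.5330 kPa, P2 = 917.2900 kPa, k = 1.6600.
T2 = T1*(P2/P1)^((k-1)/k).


(k-1)/k = 0.3976
(P2/P1)^exp = 1.8488
T2 = 352.4370 * 1.8488 = 651.5962 K

651.5962 K


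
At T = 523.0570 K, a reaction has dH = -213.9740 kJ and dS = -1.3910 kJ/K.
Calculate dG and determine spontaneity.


T*dS = 523.0570 * -1.3910 = -727.5723 kJ
dG = -213.9740 + 727.5723 = 513.5983 kJ (non-spontaneous)

dG = 513.5983 kJ, non-spontaneous


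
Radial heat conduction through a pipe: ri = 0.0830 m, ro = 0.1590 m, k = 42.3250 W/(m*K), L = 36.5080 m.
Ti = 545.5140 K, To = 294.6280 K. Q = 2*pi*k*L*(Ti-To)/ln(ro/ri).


dT = 250.8860 K
ln(ro/ri) = 0.6501
Q = 2*pi*42.3250*36.5080*250.8860 / 0.6501 = 3747015.2402 W

3747015.2402 W


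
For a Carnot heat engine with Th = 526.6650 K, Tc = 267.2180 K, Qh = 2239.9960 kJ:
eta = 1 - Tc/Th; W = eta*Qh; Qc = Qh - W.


eta = 1 - 267.2180/526.6650 = 0.4926
W = 0.4926 * 2239.9960 = 1103.4723 kJ
Qc = 2239.9960 - 1103.4723 = 1136.5237 kJ

eta = 49.2622%, W = 1103.4723 kJ, Qc = 1136.5237 kJ


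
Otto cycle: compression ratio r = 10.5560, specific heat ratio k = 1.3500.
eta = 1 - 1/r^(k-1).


r^(k-1) = 2.2815
eta = 1 - 1/2.2815 = 0.5617 = 56.1696%

56.1696%


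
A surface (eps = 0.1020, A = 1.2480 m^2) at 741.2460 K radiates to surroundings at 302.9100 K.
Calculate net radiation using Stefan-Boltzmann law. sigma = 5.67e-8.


T^4 = 3.0189e+11
Tsurr^4 = 8.4189e+09
Q = 0.1020 * 5.67e-8 * 1.2480 * 2.9347e+11 = 2118.1852 W

2118.1852 W


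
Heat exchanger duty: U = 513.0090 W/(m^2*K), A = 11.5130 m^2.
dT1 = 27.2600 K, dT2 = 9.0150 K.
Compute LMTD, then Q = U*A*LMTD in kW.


LMTD = 16.4885 K
Q = 513.0090 * 11.5130 * 16.4885 = 97385.4197 W = 97.3854 kW

97.3854 kW


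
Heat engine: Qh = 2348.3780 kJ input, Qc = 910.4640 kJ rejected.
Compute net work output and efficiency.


W = 2348.3780 - 910.4640 = 1437.9140 kJ
eta = 1437.9140 / 2348.3780 = 0.6123 = 61.2301%

W = 1437.9140 kJ, eta = 61.2301%


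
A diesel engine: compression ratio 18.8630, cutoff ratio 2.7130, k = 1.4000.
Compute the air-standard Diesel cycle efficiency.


r^(k-1) = 3.2378
rc^k = 4.0442
eta = 0.6080 = 60.7952%

60.7952%


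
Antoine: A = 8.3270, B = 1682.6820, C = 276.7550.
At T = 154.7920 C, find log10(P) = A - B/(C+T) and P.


C+T = 431.5470
B/(C+T) = 3.8992
log10(P) = 8.3270 - 3.8992 = 4.4278
P = 10^4.4278 = 26780.2143 mmHg

26780.2143 mmHg


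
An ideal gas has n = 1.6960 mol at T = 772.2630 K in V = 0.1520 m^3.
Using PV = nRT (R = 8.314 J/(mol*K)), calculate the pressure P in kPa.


P = nRT/V = 1.6960 * 8.314 * 772.2630 / 0.1520
= 10889.3284 / 0.1520 = 71640.3185 Pa = 71.6403 kPa

71.6403 kPa


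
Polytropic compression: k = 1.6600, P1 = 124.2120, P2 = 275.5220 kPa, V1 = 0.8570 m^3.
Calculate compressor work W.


(k-1)/k = 0.3976
(P2/P1)^exp = 1.3727
W = 2.5152 * 124.2120 * 0.8570 * (1.3727 - 1) = 99.7752 kJ

99.7752 kJ


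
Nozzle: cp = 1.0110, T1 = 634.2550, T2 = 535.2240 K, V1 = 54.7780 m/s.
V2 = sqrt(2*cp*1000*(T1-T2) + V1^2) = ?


dT = 99.0310 K
2*cp*1000*dT = 200240.6820
V1^2 = 3000.6293
V2 = sqrt(203241.3113) = 450.8229 m/s

450.8229 m/s


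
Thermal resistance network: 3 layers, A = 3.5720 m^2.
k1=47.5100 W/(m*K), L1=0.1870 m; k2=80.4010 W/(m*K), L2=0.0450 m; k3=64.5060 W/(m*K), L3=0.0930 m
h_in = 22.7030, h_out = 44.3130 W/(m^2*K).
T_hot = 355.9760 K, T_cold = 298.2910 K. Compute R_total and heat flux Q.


R_conv_in = 1/(22.7030*3.5720) = 0.0123
R_1 = 0.1870/(47.5100*3.5720) = 0.0011
R_2 = 0.0450/(80.4010*3.5720) = 0.0002
R_3 = 0.0930/(64.5060*3.5720) = 0.0004
R_conv_out = 1/(44.3130*3.5720) = 0.0063
R_total = 0.0203 K/W
Q = 57.6850 / 0.0203 = 2840.0739 W

R_total = 0.0203 K/W, Q = 2840.0739 W


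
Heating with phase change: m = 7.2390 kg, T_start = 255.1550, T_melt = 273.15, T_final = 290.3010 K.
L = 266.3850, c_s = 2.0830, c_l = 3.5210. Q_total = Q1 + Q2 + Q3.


Q1 (sensible, solid) = 7.2390 * 2.0830 * 17.9950 = 271.3437 kJ
Q2 (latent) = 7.2390 * 266.3850 = 1928.3610 kJ
Q3 (sensible, liquid) = 7.2390 * 3.5210 * 17.1510 = 437.1536 kJ
Q_total = 2636.8583 kJ

2636.8583 kJ


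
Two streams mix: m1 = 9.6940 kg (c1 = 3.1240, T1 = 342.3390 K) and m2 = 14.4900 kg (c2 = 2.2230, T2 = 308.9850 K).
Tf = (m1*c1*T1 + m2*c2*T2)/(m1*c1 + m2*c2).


num = 20320.2127
den = 62.4953
Tf = 325.1477 K

325.1477 K


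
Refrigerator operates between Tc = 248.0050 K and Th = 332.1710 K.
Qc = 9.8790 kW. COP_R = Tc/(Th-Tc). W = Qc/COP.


COP = 248.0050 / 84.1660 = 2.9466
W = 9.8790 / 2.9466 = 3.3527 kW

COP = 2.9466, W = 3.3527 kW


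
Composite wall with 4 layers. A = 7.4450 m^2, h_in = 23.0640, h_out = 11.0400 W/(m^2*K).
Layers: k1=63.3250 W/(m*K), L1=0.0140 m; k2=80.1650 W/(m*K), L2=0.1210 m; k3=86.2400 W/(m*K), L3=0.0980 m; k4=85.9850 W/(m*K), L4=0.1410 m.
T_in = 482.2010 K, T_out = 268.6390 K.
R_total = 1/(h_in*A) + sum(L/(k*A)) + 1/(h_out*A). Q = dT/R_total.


R_conv_in = 1/(23.0640*7.4450) = 0.0058
R_1 = 0.0140/(63.3250*7.4450) = 2.9695e-05
R_2 = 0.1210/(80.1650*7.4450) = 0.0002
R_3 = 0.0980/(86.2400*7.4450) = 0.0002
R_4 = 0.1410/(85.9850*7.4450) = 0.0002
R_conv_out = 1/(11.0400*7.4450) = 0.0122
R_total = 0.0186 K/W
Q = 213.5620 / 0.0186 = 11484.5667 W

R_total = 0.0186 K/W, Q = 11484.5667 W


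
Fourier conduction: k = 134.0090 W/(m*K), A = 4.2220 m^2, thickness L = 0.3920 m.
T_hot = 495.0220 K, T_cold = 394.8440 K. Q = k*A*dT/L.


dT = 100.1780 K
Q = 134.0090 * 4.2220 * 100.1780 / 0.3920 = 144590.0758 W

144590.0758 W


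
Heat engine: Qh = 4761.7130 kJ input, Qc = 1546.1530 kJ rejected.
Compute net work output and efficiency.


W = 4761.7130 - 1546.1530 = 3215.5600 kJ
eta = 3215.5600 / 4761.7130 = 0.6753 = 67.5295%

W = 3215.5600 kJ, eta = 67.5295%


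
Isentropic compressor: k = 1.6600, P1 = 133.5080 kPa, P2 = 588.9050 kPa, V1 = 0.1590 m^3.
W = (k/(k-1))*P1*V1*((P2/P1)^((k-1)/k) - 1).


(k-1)/k = 0.3976
(P2/P1)^exp = 1.8041
W = 2.5152 * 133.5080 * 0.1590 * (1.8041 - 1) = 42.9321 kJ

42.9321 kJ


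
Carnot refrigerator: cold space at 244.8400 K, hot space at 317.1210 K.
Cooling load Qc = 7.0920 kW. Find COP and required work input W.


COP = 244.8400 / 72.2810 = 3.3873
W = 7.0920 / 3.3873 = 2.0937 kW

COP = 3.3873, W = 2.0937 kW


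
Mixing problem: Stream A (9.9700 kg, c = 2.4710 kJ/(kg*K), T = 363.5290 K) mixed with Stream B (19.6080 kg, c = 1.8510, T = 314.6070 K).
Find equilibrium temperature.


num = 20374.3280
den = 60.9303
Tf = 334.3876 K

334.3876 K


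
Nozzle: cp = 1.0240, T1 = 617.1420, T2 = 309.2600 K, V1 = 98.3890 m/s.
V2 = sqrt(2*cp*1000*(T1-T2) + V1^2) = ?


dT = 307.8820 K
2*cp*1000*dT = 630542.3360
V1^2 = 9680.3953
V2 = sqrt(640222.7313) = 800.1392 m/s

800.1392 m/s


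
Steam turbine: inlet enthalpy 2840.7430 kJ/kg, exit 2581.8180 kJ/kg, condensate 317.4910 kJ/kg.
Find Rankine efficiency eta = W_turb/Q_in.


W = 258.9250 kJ/kg
Q_in = 2523.2520 kJ/kg
eta = 0.1026 = 10.2616%

eta = 10.2616%


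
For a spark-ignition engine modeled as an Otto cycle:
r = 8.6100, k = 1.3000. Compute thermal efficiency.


r^(k-1) = 1.9077
eta = 1 - 1/1.9077 = 0.4758 = 47.5798%

47.5798%


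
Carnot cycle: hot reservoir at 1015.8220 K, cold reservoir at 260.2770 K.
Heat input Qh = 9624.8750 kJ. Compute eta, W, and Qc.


eta = 1 - 260.2770/1015.8220 = 0.7438
W = 0.7438 * 9624.8750 = 7158.7603 kJ
Qc = 9624.8750 - 7158.7603 = 2466.1147 kJ

eta = 74.3777%, W = 7158.7603 kJ, Qc = 2466.1147 kJ


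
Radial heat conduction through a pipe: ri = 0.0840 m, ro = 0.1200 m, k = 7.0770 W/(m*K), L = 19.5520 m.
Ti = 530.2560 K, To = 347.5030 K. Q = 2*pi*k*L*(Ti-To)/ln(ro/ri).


dT = 182.7530 K
ln(ro/ri) = 0.3567
Q = 2*pi*7.0770*19.5520*182.7530 / 0.3567 = 445463.5418 W

445463.5418 W


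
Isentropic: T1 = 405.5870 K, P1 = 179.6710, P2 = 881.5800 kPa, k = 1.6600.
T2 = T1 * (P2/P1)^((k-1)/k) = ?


(k-1)/k = 0.3976
(P2/P1)^exp = 1.8821
T2 = 405.5870 * 1.8821 = 763.3663 K

763.3663 K


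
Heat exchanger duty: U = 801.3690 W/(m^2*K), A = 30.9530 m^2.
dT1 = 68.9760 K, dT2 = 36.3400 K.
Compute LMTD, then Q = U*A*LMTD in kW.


LMTD = 50.9269 K
Q = 801.3690 * 30.9530 * 50.9269 = 1263231.3648 W = 1263.2314 kW

1263.2314 kW


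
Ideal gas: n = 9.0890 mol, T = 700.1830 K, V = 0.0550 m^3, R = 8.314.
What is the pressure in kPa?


P = nRT/V = 9.0890 * 8.314 * 700.1830 / 0.0550
= 52909.9908 / 0.0550 = 961999.8321 Pa = 961.9998 kPa

961.9998 kPa


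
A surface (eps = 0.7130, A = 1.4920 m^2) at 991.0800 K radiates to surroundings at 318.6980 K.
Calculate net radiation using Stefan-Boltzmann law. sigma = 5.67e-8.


T^4 = 9.6479e+11
Tsurr^4 = 1.0316e+10
Q = 0.7130 * 5.67e-8 * 1.4920 * 9.5448e+11 = 57571.4976 W

57571.4976 W


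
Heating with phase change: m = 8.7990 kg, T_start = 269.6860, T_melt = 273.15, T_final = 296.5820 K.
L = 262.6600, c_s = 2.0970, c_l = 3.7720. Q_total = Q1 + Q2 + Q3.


Q1 (sensible, solid) = 8.7990 * 2.0970 * 3.4640 = 63.9160 kJ
Q2 (latent) = 8.7990 * 262.6600 = 2311.1453 kJ
Q3 (sensible, liquid) = 8.7990 * 3.7720 * 23.4320 = 777.7040 kJ
Q_total = 3152.7654 kJ

3152.7654 kJ


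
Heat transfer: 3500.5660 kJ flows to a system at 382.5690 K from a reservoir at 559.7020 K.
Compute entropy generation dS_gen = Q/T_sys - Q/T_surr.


dS_sys = 3500.5660/382.5690 = 9.1502 kJ/K
dS_surr = -3500.5660/559.7020 = -6.2543 kJ/K
dS_gen = 9.1502 - 6.2543 = 2.8958 kJ/K (irreversible)

dS_gen = 2.8958 kJ/K, irreversible


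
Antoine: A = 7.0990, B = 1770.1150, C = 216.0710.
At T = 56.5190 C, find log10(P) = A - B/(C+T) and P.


C+T = 272.5900
B/(C+T) = 6.4937
log10(P) = 7.0990 - 6.4937 = 0.6053
P = 10^0.6053 = 4.0300 mmHg

4.0300 mmHg


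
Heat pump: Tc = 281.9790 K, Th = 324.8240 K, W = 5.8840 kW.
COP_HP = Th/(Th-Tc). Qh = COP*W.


COP = 324.8240 / 42.8450 = 7.5814
Qh = 7.5814 * 5.8840 = 44.6088 kW

COP = 7.5814, Qh = 44.6088 kW


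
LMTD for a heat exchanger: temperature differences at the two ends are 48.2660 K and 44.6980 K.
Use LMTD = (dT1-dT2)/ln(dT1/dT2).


dT1/dT2 = 1.0798
ln(dT1/dT2) = 0.0768
LMTD = 3.5680 / 0.0768 = 46.4592 K

46.4592 K


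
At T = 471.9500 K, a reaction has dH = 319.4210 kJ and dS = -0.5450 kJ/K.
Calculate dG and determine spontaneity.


T*dS = 471.9500 * -0.5450 = -257.2128 kJ
dG = 319.4210 + 257.2128 = 576.6337 kJ (non-spontaneous)

dG = 576.6337 kJ, non-spontaneous


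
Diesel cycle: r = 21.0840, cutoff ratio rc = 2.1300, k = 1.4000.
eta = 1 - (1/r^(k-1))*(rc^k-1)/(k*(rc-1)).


r^(k-1) = 3.3852
rc^k = 2.8822
eta = 0.6485 = 64.8529%

64.8529%


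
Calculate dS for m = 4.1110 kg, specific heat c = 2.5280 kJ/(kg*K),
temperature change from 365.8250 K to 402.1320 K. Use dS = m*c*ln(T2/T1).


T2/T1 = 1.0992
ln(T2/T1) = 0.0946
dS = 4.1110 * 2.5280 * 0.0946 = 0.9834 kJ/K

0.9834 kJ/K


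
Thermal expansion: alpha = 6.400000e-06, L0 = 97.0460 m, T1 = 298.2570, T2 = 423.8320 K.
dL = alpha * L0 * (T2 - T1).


dT = 125.5750 K
dL = 6.400000e-06 * 97.0460 * 125.5750 = 0.077994 m
L_final = 97.123994 m

dL = 0.077994 m


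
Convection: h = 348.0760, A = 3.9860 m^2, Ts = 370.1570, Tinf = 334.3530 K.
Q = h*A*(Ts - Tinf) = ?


dT = 35.8040 K
Q = 348.0760 * 3.9860 * 35.8040 = 49675.5772 W

49675.5772 W


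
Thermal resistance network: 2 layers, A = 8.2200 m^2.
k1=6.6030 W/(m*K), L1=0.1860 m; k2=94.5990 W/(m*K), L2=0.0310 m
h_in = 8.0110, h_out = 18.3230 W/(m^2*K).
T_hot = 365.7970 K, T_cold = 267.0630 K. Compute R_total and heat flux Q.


R_conv_in = 1/(8.0110*8.2200) = 0.0152
R_1 = 0.1860/(6.6030*8.2200) = 0.0034
R_2 = 0.0310/(94.5990*8.2200) = 3.9866e-05
R_conv_out = 1/(18.3230*8.2200) = 0.0066
R_total = 0.0253 K/W
Q = 98.7340 / 0.0253 = 3903.7443 W

R_total = 0.0253 K/W, Q = 3903.7443 W


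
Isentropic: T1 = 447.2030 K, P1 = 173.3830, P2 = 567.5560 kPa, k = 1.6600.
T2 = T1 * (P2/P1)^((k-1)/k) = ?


(k-1)/k = 0.3976
(P2/P1)^exp = 1.6024
T2 = 447.2030 * 1.6024 = 716.5799 K

716.5799 K


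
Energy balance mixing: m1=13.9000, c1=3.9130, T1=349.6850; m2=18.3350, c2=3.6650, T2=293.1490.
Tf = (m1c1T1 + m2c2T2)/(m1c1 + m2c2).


num = 38718.5725
den = 121.5885
Tf = 318.4395 K

318.4395 K


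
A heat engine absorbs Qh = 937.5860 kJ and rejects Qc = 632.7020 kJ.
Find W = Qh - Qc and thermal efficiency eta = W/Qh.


W = 937.5860 - 632.7020 = 304.8840 kJ
eta = 304.8840 / 937.5860 = 0.3252 = 32.5180%

W = 304.8840 kJ, eta = 32.5180%


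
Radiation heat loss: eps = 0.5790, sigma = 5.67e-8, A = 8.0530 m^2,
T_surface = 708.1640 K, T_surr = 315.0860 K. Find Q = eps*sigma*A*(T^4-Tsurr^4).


T^4 = 2.5150e+11
Tsurr^4 = 9.8564e+09
Q = 0.5790 * 5.67e-8 * 8.0530 * 2.4164e+11 = 63883.9824 W

63883.9824 W


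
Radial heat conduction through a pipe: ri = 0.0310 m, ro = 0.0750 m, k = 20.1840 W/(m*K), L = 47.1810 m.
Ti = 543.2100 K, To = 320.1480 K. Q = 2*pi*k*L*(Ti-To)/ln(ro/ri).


dT = 223.0620 K
ln(ro/ri) = 0.8835
Q = 2*pi*20.1840*47.1810*223.0620 / 0.8835 = 1510681.2484 W

1510681.2484 W


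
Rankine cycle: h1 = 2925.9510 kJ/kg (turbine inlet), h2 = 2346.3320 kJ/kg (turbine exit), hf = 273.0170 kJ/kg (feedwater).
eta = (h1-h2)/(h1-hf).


W = 579.6190 kJ/kg
Q_in = 2652.9340 kJ/kg
eta = 0.2185 = 21.8482%

eta = 21.8482%


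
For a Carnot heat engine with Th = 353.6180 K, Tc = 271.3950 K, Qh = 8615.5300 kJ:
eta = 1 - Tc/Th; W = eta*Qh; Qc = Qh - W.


eta = 1 - 271.3950/353.6180 = 0.2325
W = 0.2325 * 8615.5300 = 2003.2768 kJ
Qc = 8615.5300 - 2003.2768 = 6612.2532 kJ

eta = 23.2519%, W = 2003.2768 kJ, Qc = 6612.2532 kJ


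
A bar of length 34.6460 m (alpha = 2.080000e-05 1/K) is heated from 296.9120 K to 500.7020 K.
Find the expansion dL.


dT = 203.7900 K
dL = 2.080000e-05 * 34.6460 * 203.7900 = 0.146859 m
L_final = 34.792859 m

dL = 0.146859 m


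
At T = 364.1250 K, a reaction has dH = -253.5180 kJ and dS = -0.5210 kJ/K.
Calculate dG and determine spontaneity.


T*dS = 364.1250 * -0.5210 = -189.7091 kJ
dG = -253.5180 + 189.7091 = -63.8089 kJ (spontaneous)

dG = -63.8089 kJ, spontaneous


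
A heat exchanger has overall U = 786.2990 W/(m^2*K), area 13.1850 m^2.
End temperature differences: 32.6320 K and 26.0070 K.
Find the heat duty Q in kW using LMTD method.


LMTD = 29.1943 K
Q = 786.2990 * 13.1850 * 29.1943 = 302667.8468 W = 302.6678 kW

302.6678 kW


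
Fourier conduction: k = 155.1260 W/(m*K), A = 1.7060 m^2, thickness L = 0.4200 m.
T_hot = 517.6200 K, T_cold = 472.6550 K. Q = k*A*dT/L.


dT = 44.9650 K
Q = 155.1260 * 1.7060 * 44.9650 / 0.4200 = 28332.7630 W

28332.7630 W


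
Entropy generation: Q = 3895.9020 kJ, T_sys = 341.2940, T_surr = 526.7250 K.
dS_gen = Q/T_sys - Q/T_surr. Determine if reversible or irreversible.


dS_sys = 3895.9020/341.2940 = 11.4151 kJ/K
dS_surr = -3895.9020/526.7250 = -7.3965 kJ/K
dS_gen = 11.4151 - 7.3965 = 4.0186 kJ/K (irreversible)

dS_gen = 4.0186 kJ/K, irreversible


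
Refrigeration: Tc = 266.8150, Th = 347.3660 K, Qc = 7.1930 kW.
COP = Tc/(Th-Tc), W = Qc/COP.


COP = 266.8150 / 80.5510 = 3.3124
W = 7.1930 / 3.3124 = 2.1716 kW

COP = 3.3124, W = 2.1716 kW


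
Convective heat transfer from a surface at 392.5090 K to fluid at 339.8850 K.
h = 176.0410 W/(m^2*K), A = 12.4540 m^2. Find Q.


dT = 52.6240 K
Q = 176.0410 * 12.4540 * 52.6240 = 115373.6266 W

115373.6266 W


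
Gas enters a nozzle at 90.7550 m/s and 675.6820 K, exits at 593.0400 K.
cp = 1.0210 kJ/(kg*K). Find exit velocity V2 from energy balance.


dT = 82.6420 K
2*cp*1000*dT = 168754.9640
V1^2 = 8236.4700
V2 = sqrt(176991.4340) = 420.7035 m/s

420.7035 m/s


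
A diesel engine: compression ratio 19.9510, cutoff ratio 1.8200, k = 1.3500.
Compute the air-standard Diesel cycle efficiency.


r^(k-1) = 2.8509
rc^k = 2.2444
eta = 0.6057 = 60.5708%

60.5708%


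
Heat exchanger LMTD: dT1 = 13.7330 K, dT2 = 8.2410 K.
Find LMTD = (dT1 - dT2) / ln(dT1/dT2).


dT1/dT2 = 1.6664
ln(dT1/dT2) = 0.5107
LMTD = 5.4920 / 0.5107 = 10.7543 K

10.7543 K


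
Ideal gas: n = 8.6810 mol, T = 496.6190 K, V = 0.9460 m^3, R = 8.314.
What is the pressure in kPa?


P = nRT/V = 8.6810 * 8.314 * 496.6190 / 0.9460
= 35842.8973 / 0.9460 = 37888.8977 Pa = 37.8889 kPa

37.8889 kPa


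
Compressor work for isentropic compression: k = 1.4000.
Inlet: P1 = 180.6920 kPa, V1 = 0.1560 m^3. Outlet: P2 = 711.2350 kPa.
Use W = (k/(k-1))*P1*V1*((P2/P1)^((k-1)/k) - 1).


(k-1)/k = 0.2857
(P2/P1)^exp = 1.4792
W = 3.5000 * 180.6920 * 0.1560 * (1.4792 - 1) = 47.2749 kJ

47.2749 kJ


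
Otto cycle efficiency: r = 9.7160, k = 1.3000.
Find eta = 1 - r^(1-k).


r^(k-1) = 1.9781
eta = 1 - 1/1.9781 = 0.4945 = 49.4462%

49.4462%


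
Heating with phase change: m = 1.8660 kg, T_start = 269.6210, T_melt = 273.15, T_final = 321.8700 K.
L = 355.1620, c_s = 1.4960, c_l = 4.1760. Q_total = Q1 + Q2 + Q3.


Q1 (sensible, solid) = 1.8660 * 1.4960 * 3.5290 = 9.8513 kJ
Q2 (latent) = 1.8660 * 355.1620 = 662.7323 kJ
Q3 (sensible, liquid) = 1.8660 * 4.1760 * 48.7200 = 379.6465 kJ
Q_total = 1052.2301 kJ

1052.2301 kJ


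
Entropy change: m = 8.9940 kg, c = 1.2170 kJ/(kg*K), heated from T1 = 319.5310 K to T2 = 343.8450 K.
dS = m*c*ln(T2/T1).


T2/T1 = 1.0761
ln(T2/T1) = 0.0733
dS = 8.9940 * 1.2170 * 0.0733 = 0.8027 kJ/K

0.8027 kJ/K


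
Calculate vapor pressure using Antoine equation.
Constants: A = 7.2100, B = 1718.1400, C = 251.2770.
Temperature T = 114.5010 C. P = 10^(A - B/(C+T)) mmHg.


C+T = 365.7780
B/(C+T) = 4.6972
log10(P) = 7.2100 - 4.6972 = 2.5128
P = 10^2.5128 = 325.6711 mmHg

325.6711 mmHg


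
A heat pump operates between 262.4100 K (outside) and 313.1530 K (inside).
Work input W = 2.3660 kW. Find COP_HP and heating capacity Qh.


COP = 313.1530 / 50.7430 = 6.1714
Qh = 6.1714 * 2.3660 = 14.6014 kW

COP = 6.1714, Qh = 14.6014 kW


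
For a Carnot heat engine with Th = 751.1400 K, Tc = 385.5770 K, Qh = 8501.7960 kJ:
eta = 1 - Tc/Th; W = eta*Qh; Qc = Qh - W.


eta = 1 - 385.5770/751.1400 = 0.4867
W = 0.4867 * 8501.7960 = 4137.6335 kJ
Qc = 8501.7960 - 4137.6335 = 4364.1625 kJ

eta = 48.6678%, W = 4137.6335 kJ, Qc = 4364.1625 kJ


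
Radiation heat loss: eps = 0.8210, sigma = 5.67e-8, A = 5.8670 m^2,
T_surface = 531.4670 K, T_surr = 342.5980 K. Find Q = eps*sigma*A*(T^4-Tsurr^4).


T^4 = 7.9782e+10
Tsurr^4 = 1.3777e+10
Q = 0.8210 * 5.67e-8 * 5.8670 * 6.6006e+10 = 18026.9686 W

18026.9686 W


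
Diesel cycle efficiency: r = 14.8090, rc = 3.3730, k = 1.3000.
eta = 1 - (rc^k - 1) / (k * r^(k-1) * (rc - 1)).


r^(k-1) = 2.2447
rc^k = 4.8576
eta = 0.4429 = 44.2920%

44.2920%


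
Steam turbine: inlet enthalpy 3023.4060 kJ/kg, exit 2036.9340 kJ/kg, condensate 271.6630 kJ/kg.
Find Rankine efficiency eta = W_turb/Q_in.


W = 986.4720 kJ/kg
Q_in = 2751.7430 kJ/kg
eta = 0.3585 = 35.8490%

eta = 35.8490%


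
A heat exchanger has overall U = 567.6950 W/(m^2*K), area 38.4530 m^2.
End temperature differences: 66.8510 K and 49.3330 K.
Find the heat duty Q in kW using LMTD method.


LMTD = 57.6491 K
Q = 567.6950 * 38.4530 * 57.6491 = 1258454.9029 W = 1258.4549 kW

1258.4549 kW


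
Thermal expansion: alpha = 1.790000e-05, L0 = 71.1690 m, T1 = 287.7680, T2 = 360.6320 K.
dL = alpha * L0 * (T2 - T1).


dT = 72.8640 K
dL = 1.790000e-05 * 71.1690 * 72.8640 = 0.092823 m
L_final = 71.261823 m

dL = 0.092823 m


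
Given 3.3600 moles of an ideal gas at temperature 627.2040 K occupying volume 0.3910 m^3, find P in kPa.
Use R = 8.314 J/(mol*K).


P = nRT/V = 3.3600 * 8.314 * 627.2040 / 0.3910
= 17520.9688 / 0.3910 = 44810.6620 Pa = 44.8107 kPa

44.8107 kPa


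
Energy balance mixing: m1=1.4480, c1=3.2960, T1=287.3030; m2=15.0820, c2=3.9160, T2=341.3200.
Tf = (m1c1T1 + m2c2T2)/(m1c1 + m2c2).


num = 21529.9233
den = 63.8337
Tf = 337.2814 K

337.2814 K
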